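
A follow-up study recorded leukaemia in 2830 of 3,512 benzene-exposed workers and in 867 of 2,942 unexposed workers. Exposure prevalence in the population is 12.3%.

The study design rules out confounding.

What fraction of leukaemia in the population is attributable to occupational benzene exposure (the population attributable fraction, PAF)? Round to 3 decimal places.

PAF ≈ 0.176

p₁ = P(outcome | exposed) = 2830/3512 = 0.80581
p₀ = P(outcome | unexposed) = 867/2942 = 0.2947
Overall risk P(Y=1) = π·p₁ + (1−π)·p₀ = 0.123×0.80581 + 0.877×0.2947 = 0.35756.
Under exogeneity, PAF = [P(Y=1) − p₀] / P(Y=1).
PAF = (0.35756 − 0.2947) / 0.35756 ≈ 0.1758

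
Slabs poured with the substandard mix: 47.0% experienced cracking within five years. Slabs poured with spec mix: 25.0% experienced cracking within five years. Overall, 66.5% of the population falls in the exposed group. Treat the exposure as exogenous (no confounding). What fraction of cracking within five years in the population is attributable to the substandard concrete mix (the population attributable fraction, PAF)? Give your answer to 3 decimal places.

p₁ = 0.47, p₀ = 0.25.
Overall risk P(Y=1) = π·p₁ + (1−π)·p₀ = 0.665×0.47 + 0.335×0.25 = 0.3963.
Under exogeneity, PAF = [P(Y=1) − p₀] / P(Y=1).
PAF = (0.3963 − 0.25) / 0.3963 ≈ 0.3692

PAF ≈ 0.369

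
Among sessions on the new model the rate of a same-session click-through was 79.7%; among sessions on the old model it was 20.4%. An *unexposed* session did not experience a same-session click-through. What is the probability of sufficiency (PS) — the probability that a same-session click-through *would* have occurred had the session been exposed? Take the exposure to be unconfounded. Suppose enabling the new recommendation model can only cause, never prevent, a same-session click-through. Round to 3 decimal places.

p₁ = 0.797, p₀ = 0.204.
Under exogeneity and monotonicity, PS = (p₁ − p₀) / (1 − p₀).
PS = (0.797 − 0.204) / (1 − 0.204) = 0.593 / 0.796 ≈ 0.7450

PS ≈ 0.745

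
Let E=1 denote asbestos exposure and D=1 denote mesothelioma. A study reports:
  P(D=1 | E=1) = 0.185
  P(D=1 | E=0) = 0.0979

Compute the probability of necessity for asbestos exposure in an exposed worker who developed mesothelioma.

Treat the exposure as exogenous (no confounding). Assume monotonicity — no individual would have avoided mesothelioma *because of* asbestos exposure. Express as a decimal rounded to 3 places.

PN ≈ 0.471

Let p₁ = 0.185, p₀ = 0.0979.
Under exogeneity and monotonicity, PN = (p₁ − p₀) / p₁.
PN = (0.185 − 0.0979) / 0.185 = 0.0871 / 0.185 ≈ 0.4708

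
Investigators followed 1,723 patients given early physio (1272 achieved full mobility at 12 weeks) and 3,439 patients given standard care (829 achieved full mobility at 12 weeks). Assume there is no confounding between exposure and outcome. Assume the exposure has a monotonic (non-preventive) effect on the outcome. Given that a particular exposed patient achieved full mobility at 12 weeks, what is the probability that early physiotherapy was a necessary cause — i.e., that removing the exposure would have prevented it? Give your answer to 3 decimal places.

PN ≈ 0.673

p₁ = P(outcome | exposed) = 1272/1723 = 0.73825
p₀ = P(outcome | unexposed) = 829/3439 = 0.24106
Under exogeneity and monotonicity, PN = (p₁ − p₀) / p₁.
PN = (0.73825 − 0.24106) / 0.73825 = 0.49719 / 0.73825 ≈ 0.6735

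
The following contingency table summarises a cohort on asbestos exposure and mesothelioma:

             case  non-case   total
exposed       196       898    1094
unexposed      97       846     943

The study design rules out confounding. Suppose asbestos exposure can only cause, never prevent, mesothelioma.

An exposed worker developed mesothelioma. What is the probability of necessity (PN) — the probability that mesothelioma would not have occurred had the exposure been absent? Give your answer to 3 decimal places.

p₁ = P(outcome | exposed) = 196/1094 = 0.17916
p₀ = P(outcome | unexposed) = 97/943 = 0.10286
Under exogeneity and monotonicity, PN = (p₁ − p₀)/p₁.
PN = (0.17916 − 0.10286) / 0.17916 ≈ 0.4259

PN ≈ 0.426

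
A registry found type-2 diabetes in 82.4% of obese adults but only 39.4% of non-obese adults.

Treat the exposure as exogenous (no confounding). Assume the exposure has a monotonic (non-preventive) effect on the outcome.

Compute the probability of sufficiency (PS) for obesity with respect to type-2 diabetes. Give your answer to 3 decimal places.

p₁ = 0.824, p₀ = 0.394.
Under exogeneity and monotonicity, PS = (p₁ − p₀) / (1 − p₀).
PS = (0.824 − 0.394) / (1 − 0.394) = 0.43 / 0.606 ≈ 0.7096

PS ≈ 0.710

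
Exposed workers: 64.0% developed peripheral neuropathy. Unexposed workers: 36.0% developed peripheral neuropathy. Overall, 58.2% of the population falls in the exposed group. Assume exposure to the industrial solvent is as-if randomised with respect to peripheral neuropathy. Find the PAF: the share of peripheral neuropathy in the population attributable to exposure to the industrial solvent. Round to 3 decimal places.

PAF ≈ 0.312

p₁ = 0.64, p₀ = 0.36.
Overall risk P(Y=1) = π·p₁ + (1−π)·p₀ = 0.582×0.64 + 0.418×0.36 = 0.52296.
Under exogeneity, PAF = [P(Y=1) − p₀] / P(Y=1).
PAF = (0.52296 − 0.36) / 0.52296 ≈ 0.3116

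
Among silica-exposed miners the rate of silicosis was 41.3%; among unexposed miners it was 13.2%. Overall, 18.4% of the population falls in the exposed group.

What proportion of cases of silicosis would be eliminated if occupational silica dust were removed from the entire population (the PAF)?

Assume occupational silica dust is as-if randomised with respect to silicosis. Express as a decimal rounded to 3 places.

PAF ≈ 0.281

p₁ = 0.413, p₀ = 0.132.
Overall risk P(Y=1) = π·p₁ + (1−π)·p₀ = 0.184×0.413 + 0.816×0.132 = 0.1837.
Under exogeneity, PAF = [P(Y=1) − p₀] / P(Y=1).
PAF = (0.1837 − 0.132) / 0.1837 ≈ 0.2815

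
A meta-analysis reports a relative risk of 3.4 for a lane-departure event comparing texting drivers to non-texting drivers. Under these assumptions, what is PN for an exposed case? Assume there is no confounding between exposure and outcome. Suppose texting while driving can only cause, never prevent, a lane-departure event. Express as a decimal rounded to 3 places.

PN ≈ 0.706

Under exogeneity and monotonicity, PN = (RR − 1) / RR = 1 − 1/RR.
PN = (3.4 − 1) / 3.4 = 2.4 / 3.4 ≈ 0.7059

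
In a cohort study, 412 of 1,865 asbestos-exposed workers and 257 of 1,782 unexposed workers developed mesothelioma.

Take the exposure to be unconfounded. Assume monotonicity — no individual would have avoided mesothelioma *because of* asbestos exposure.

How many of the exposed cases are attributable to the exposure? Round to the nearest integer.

about 143 cases

p₁ = P(outcome | exposed) = 412/1865 = 0.22091
p₀ = P(outcome | unexposed) = 257/1782 = 0.14422
PN = (p₁ − p₀)/p₁ = (0.22091 − 0.14422) / 0.22091 ≈ 0.34716.
Attributable cases ≈ PN × (exposed cases) = 0.34716 × 412 ≈ 143.03.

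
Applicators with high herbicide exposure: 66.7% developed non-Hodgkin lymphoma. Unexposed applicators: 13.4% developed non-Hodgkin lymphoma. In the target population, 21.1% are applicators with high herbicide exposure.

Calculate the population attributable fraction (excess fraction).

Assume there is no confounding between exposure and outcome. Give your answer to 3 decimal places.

PAF ≈ 0.456

p₁ = 0.667, p₀ = 0.134.
Overall risk P(Y=1) = π·p₁ + (1−π)·p₀ = 0.211×0.667 + 0.789×0.134 = 0.24646.
Under exogeneity, PAF = [P(Y=1) − p₀] / P(Y=1).
PAF = (0.24646 − 0.134) / 0.24646 ≈ 0.4563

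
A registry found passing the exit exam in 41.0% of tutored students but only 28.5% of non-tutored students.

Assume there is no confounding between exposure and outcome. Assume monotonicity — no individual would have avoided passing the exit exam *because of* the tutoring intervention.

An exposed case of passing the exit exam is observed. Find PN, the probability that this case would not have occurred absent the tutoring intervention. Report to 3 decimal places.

p₁ = 0.41, p₀ = 0.285.
Under exogeneity and monotonicity, PN = (p₁ − p₀) / p₁.
PN = (0.41 − 0.285) / 0.41 = 0.125 / 0.41 ≈ 0.3049

PN ≈ 0.305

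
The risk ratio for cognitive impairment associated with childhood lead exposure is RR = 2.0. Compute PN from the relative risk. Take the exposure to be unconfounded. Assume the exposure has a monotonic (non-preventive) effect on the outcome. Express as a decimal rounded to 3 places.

Under exogeneity and monotonicity, PN = (RR − 1) / RR = 1 − 1/RR.
PN = (2.0 − 1) / 2.0 = 1 / 2.0 ≈ 0.5000

PN ≈ 0.500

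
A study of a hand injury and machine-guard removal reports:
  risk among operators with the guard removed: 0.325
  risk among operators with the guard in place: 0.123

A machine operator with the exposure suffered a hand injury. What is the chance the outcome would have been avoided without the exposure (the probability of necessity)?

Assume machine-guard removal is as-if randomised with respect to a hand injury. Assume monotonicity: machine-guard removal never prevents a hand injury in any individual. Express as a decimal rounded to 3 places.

PN ≈ 0.622

Let p₁ = 0.325, p₀ = 0.123.
Under exogeneity and monotonicity, PN = (p₁ − p₀) / p₁.
PN = (0.325 − 0.123) / 0.325 = 0.202 / 0.325 ≈ 0.6215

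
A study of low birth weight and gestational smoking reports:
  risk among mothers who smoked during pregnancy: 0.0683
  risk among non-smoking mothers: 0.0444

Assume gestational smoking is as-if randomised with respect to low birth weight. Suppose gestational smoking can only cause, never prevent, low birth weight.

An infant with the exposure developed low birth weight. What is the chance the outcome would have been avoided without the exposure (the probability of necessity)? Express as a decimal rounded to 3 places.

Let p₁ = 0.0683, p₀ = 0.0444.
Under exogeneity and monotonicity, PN = (p₁ − p₀) / p₁.
PN = (0.0683 − 0.0444) / 0.0683 = 0.0239 / 0.0683 ≈ 0.3499

PN ≈ 0.350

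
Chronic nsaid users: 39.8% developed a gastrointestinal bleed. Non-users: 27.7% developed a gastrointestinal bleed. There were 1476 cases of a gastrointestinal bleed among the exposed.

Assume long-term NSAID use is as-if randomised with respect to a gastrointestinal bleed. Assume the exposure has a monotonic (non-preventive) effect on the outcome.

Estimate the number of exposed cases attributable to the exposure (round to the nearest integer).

about 449 cases

p₁ = 0.398, p₀ = 0.277.
PN = (p₁ − p₀)/p₁ = (0.398 − 0.277) / 0.398 ≈ 0.30402.
Attributable cases ≈ PN × (exposed cases) = 0.30402 × 1476 ≈ 448.73.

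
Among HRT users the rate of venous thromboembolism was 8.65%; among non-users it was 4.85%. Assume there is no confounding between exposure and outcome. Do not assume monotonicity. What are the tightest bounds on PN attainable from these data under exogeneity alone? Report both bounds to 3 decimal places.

0.439 ≤ PN ≤ 1.000

p₁ = 0.0865, p₀ = 0.0485.
Under exogeneity alone the bounds on PN are max{0,(p₁−p₀)/p₁} ≤ PN ≤ min{1,(1−p₀)/p₁}.
  lower = (p₁ − p₀)/p₁ = 0.038 / 0.0865 ≈ 0.4393
  upper = min{1, (1 − p₀)/p₁} = 0.9515 / 0.0865 ≈ 11.0000 → capped at 1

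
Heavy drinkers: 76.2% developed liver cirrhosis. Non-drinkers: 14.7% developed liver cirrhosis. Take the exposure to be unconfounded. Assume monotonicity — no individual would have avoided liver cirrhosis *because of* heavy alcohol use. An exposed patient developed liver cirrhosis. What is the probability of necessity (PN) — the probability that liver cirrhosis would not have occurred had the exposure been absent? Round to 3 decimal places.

PN ≈ 0.807

p₁ = 0.762, p₀ = 0.147.
Under exogeneity and monotonicity, PN = (p₁ − p₀) / p₁.
PN = (0.762 − 0.147) / 0.762 = 0.615 / 0.762 ≈ 0.8071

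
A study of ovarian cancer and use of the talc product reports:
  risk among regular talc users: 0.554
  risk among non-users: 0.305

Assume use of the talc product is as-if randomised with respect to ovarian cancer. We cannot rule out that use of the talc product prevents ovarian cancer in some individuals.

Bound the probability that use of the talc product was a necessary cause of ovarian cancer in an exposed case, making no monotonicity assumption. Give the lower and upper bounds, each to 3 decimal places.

0.449 ≤ PN ≤ 1.000

Let p₁ = 0.554, p₀ = 0.305.
Under exogeneity alone the bounds on PN are max{0,(p₁−p₀)/p₁} ≤ PN ≤ min{1,(1−p₀)/p₁}.
  lower = (p₁ − p₀)/p₁ = 0.249 / 0.554 ≈ 0.4495
  upper = min{1, (1 − p₀)/p₁} = 0.695 / 0.554 ≈ 1.2545 → capped at 1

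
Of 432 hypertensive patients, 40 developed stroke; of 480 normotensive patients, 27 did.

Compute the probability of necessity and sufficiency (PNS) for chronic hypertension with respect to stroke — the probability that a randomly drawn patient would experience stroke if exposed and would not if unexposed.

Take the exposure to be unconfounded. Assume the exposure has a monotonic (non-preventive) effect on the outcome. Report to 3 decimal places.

p₁ = P(outcome | exposed) = 40/432 = 0.092593
p₀ = P(outcome | unexposed) = 27/480 = 0.05625
Under exogeneity and monotonicity, PNS = p₁ − p₀.
PNS = 0.092593 − 0.05625 = 0.036343

PNS ≈ 0.036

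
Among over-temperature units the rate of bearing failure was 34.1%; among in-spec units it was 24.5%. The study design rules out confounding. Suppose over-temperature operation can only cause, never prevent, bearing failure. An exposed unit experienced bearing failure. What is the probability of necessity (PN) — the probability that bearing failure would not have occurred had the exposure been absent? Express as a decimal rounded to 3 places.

p₁ = 0.341, p₀ = 0.245.
Under exogeneity and monotonicity, PN = (p₁ − p₀) / p₁.
PN = (0.341 − 0.245) / 0.341 = 0.096 / 0.341 ≈ 0.2815

PN ≈ 0.282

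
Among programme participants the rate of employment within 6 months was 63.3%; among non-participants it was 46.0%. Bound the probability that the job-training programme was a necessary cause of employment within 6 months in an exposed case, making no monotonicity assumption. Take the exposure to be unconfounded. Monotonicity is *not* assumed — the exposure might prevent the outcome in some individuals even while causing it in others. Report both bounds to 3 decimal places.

0.273 ≤ PN ≤ 0.853

p₁ = 0.633, p₀ = 0.46.
Under exogeneity alone the bounds on PN are max{0,(p₁−p₀)/p₁} ≤ PN ≤ min{1,(1−p₀)/p₁}.
  lower = (p₁ − p₀)/p₁ = 0.173 / 0.633 ≈ 0.2733
  upper = min{1, (1 − p₀)/p₁} = 0.54 / 0.633 ≈ 0.8531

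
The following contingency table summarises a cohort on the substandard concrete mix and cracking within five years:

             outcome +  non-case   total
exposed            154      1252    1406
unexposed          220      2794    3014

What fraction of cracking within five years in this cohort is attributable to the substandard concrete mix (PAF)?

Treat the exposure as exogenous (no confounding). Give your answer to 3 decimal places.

p₁ = P(outcome | exposed) = 154/1406 = 0.10953
p₀ = P(outcome | unexposed) = 220/3014 = 0.072993
Exposure prevalence π = 1406/4420 = 0.3181; overall risk P(Y=1) = 0.084615.
Under exogeneity, PAF = [P(Y=1) − p₀]/P(Y=1).
PAF = (0.084615 − 0.072993) / 0.084615 ≈ 0.1374

PAF ≈ 0.137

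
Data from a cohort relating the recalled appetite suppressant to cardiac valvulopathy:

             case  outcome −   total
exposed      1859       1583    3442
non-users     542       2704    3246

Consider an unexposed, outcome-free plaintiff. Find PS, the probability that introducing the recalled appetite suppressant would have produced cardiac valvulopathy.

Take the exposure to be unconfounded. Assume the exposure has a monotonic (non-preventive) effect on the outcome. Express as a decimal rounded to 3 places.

PS ≈ 0.448

p₁ = P(outcome | exposed) = 1859/3442 = 0.54009
p₀ = P(outcome | unexposed) = 542/3246 = 0.16697
Under exogeneity and monotonicity, PS = (p₁ − p₀)/(1 − p₀).
PS = (0.54009 − 0.16697) / 0.83303 ≈ 0.4479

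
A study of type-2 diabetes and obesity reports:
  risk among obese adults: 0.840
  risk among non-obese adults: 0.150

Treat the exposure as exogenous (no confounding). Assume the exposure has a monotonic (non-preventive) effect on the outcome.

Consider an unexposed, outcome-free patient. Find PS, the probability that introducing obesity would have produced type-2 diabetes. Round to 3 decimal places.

Let p₁ = 0.84, p₀ = 0.15.
Under exogeneity and monotonicity, PS = (p₁ − p₀) / (1 − p₀).
PS = (0.84 − 0.15) / (1 − 0.15) = 0.69 / 0.85 ≈ 0.8118

PS ≈ 0.812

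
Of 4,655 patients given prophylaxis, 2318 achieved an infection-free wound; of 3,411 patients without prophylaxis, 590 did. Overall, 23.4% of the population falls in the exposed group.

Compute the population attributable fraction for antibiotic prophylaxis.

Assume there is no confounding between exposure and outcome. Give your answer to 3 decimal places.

PAF ≈ 0.305

p₁ = P(outcome | exposed) = 2318/4655 = 0.49796
p₀ = P(outcome | unexposed) = 590/3411 = 0.17297
Overall risk P(Y=1) = π·p₁ + (1−π)·p₀ = 0.234×0.49796 + 0.766×0.17297 = 0.24902.
Under exogeneity, PAF = [P(Y=1) − p₀] / P(Y=1).
PAF = (0.24902 − 0.17297) / 0.24902 ≈ 0.3054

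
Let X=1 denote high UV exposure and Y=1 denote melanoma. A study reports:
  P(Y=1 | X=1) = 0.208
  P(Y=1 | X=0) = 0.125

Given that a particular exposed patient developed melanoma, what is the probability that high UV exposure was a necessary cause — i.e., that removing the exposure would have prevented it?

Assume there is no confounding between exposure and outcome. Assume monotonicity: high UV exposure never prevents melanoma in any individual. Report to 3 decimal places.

Let p₁ = 0.208, p₀ = 0.125.
Under exogeneity and monotonicity, PN = (p₁ − p₀) / p₁.
PN = (0.208 − 0.125) / 0.208 = 0.083 / 0.208 ≈ 0.3990

PN ≈ 0.399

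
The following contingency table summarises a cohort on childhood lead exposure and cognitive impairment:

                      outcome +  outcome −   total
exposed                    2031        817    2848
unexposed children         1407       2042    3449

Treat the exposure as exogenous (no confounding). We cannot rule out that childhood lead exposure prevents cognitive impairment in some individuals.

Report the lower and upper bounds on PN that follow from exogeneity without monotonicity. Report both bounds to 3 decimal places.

0.428 ≤ PN ≤ 0.830

p₁ = P(outcome | exposed) = 2031/2848 = 0.71313
p₀ = P(outcome | unexposed) = 1407/3449 = 0.40794
Under exogeneity alone the bounds on PN are max{0,(p₁−p₀)/p₁} ≤ PN ≤ min{1,(1−p₀)/p₁}.
  lower = (p₁ − p₀)/p₁ = 0.30519 / 0.71313 ≈ 0.4280
  upper = min{1, (1 − p₀)/p₁} = 0.59206 / 0.71313 ≈ 0.8302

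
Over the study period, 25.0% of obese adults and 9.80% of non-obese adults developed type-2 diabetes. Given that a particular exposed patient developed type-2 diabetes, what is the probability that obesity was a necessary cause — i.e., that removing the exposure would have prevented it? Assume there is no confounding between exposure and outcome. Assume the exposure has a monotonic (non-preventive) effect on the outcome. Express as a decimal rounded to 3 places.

p₁ = 0.25, p₀ = 0.098.
Under exogeneity and monotonicity, PN = (p₁ − p₀) / p₁.
PN = (0.25 − 0.098) / 0.25 = 0.152 / 0.25 ≈ 0.6080

PN ≈ 0.608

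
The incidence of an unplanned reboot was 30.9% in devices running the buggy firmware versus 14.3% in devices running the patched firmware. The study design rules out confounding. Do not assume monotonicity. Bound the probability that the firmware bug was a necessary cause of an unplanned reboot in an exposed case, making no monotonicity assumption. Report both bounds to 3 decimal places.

0.537 ≤ PN ≤ 1.000

p₁ = 0.309, p₀ = 0.143.
Under exogeneity alone the bounds on PN are max{0,(p₁−p₀)/p₁} ≤ PN ≤ min{1,(1−p₀)/p₁}.
  lower = (p₁ − p₀)/p₁ = 0.166 / 0.309 ≈ 0.5372
  upper = min{1, (1 − p₀)/p₁} = 0.857 / 0.309 ≈ 2.7735 → capped at 1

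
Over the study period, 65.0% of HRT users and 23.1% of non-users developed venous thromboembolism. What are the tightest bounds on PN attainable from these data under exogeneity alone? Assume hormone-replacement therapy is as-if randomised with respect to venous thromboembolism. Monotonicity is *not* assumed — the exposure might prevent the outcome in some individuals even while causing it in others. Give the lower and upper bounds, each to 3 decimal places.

0.645 ≤ PN ≤ 1.000

p₁ = 0.65, p₀ = 0.231.
Under exogeneity alone the bounds on PN are max{0,(p₁−p₀)/p₁} ≤ PN ≤ min{1,(1−p₀)/p₁}.
  lower = (p₁ − p₀)/p₁ = 0.419 / 0.65 ≈ 0.6446
  upper = min{1, (1 − p₀)/p₁} = 0.769 / 0.65 ≈ 1.1831 → capped at 1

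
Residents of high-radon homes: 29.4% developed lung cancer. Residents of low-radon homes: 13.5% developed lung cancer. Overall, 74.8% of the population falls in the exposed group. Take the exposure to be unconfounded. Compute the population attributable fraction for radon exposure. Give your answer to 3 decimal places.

PAF ≈ 0.468

p₁ = 0.294, p₀ = 0.135.
Overall risk P(Y=1) = π·p₁ + (1−π)·p₀ = 0.748×0.294 + 0.252×0.135 = 0.25393.
Under exogeneity, PAF = [P(Y=1) − p₀] / P(Y=1).
PAF = (0.25393 − 0.135) / 0.25393 ≈ 0.4684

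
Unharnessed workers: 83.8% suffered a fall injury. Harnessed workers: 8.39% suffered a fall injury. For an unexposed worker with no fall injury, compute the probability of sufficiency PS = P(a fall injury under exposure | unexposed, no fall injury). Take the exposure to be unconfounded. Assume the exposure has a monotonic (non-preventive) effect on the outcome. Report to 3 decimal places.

p₁ = 0.838, p₀ = 0.0839.
Under exogeneity and monotonicity, PS = (p₁ − p₀) / (1 − p₀).
PS = (0.838 − 0.0839) / (1 − 0.0839) = 0.7541 / 0.9161 ≈ 0.8232

PS ≈ 0.823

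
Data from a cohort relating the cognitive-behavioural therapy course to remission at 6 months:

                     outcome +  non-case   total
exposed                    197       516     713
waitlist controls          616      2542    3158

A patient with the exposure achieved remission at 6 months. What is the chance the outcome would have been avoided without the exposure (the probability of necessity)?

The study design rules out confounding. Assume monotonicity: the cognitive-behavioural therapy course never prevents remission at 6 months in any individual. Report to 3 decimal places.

PN ≈ 0.294

p₁ = P(outcome | exposed) = 197/713 = 0.2763
p₀ = P(outcome | unexposed) = 616/3158 = 0.19506
Under exogeneity and monotonicity, PN = (p₁ − p₀) / p₁.
PN = (0.2763 − 0.19506) / 0.2763 = 0.081237 / 0.2763 ≈ 0.2940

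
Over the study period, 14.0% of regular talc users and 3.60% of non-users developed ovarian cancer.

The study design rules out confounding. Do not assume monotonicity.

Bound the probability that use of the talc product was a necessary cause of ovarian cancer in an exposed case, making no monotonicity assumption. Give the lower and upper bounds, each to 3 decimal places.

p₁ = 0.14, p₀ = 0.036.
Under exogeneity alone the bounds on PN are max{0,(p₁−p₀)/p₁} ≤ PN ≤ min{1,(1−p₀)/p₁}.
  lower = (p₁ − p₀)/p₁ = 0.104 / 0.14 ≈ 0.7429
  upper = min{1, (1 − p₀)/p₁} = 0.964 / 0.14 ≈ 6.8857 → capped at 1

0.743 ≤ PN ≤ 1.000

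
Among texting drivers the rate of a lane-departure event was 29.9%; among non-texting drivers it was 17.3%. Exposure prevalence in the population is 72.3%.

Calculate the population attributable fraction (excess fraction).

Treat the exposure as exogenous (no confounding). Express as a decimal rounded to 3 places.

p₁ = 0.299, p₀ = 0.173.
Overall risk P(Y=1) = π·p₁ + (1−π)·p₀ = 0.723×0.299 + 0.277×0.173 = 0.2641.
Under exogeneity, PAF = [P(Y=1) − p₀] / P(Y=1).
PAF = (0.2641 − 0.173) / 0.2641 ≈ 0.3449

PAF ≈ 0.345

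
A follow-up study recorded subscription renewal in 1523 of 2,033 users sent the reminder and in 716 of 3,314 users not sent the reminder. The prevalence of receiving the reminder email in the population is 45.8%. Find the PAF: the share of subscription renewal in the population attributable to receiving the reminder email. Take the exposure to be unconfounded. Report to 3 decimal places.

PAF ≈ 0.531

p₁ = P(outcome | exposed) = 1523/2033 = 0.74914
p₀ = P(outcome | unexposed) = 716/3314 = 0.21605
Overall risk P(Y=1) = π·p₁ + (1−π)·p₀ = 0.458×0.74914 + 0.542×0.21605 = 0.46021.
Under exogeneity, PAF = [P(Y=1) − p₀] / P(Y=1).
PAF = (0.46021 − 0.21605) / 0.46021 ≈ 0.5305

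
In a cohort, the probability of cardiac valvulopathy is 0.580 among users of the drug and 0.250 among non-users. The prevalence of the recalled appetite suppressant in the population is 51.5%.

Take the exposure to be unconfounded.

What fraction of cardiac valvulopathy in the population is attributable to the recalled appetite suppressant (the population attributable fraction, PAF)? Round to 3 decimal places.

PAF ≈ 0.405

Let p₁ = 0.58, p₀ = 0.25.
Overall risk P(Y=1) = π·p₁ + (1−π)·p₀ = 0.515×0.58 + 0.485×0.25 = 0.41995.
Under exogeneity, PAF = [P(Y=1) − p₀] / P(Y=1).
PAF = (0.41995 − 0.25) / 0.41995 ≈ 0.4047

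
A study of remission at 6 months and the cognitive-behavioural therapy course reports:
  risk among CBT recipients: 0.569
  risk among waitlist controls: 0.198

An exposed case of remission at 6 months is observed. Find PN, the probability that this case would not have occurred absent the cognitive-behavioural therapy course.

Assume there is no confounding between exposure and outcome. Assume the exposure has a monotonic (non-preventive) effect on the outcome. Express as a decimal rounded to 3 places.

PN ≈ 0.652

Let p₁ = 0.569, p₀ = 0.198.
Under exogeneity and monotonicity, PN = (p₁ − p₀) / p₁.
PN = (0.569 − 0.198) / 0.569 = 0.371 / 0.569 ≈ 0.6520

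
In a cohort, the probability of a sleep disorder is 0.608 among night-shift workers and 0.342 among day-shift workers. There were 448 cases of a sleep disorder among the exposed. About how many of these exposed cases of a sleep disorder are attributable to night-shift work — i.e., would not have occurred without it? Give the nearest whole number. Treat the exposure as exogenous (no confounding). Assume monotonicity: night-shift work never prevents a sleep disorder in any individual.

Let p₁ = 0.608, p₀ = 0.342.
PN = (p₁ − p₀)/p₁ = (0.608 − 0.342) / 0.608 ≈ 0.43750.
Attributable cases ≈ PN × (exposed cases) = 0.43750 × 448 ≈ 196.00.

about 196 cases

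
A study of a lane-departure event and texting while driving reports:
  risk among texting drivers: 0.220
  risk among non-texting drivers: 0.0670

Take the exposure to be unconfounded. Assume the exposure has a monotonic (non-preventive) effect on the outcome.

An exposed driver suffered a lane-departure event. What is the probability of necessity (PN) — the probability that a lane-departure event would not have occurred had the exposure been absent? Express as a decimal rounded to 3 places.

PN ≈ 0.695

Let p₁ = 0.22, p₀ = 0.067.
Under exogeneity and monotonicity, PN = (p₁ − p₀) / p₁.
PN = (0.22 − 0.067) / 0.22 = 0.153 / 0.22 ≈ 0.6955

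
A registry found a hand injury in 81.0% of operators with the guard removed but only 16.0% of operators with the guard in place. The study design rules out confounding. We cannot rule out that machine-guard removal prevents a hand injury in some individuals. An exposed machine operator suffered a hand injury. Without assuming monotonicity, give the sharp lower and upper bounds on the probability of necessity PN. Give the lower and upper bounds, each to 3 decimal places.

p₁ = 0.81, p₀ = 0.16.
Under exogeneity alone the bounds on PN are max{0,(p₁−p₀)/p₁} ≤ PN ≤ min{1,(1−p₀)/p₁}.
  lower = (p₁ − p₀)/p₁ = 0.65 / 0.81 ≈ 0.8025
  upper = min{1, (1 − p₀)/p₁} = 0.84 / 0.81 ≈ 1.0370 → capped at 1

0.802 ≤ PN ≤ 1.000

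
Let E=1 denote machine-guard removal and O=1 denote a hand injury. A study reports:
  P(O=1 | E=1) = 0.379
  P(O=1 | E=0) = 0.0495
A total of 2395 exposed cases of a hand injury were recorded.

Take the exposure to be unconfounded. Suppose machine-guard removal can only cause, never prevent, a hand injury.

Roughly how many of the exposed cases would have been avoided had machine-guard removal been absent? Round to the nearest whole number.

about 2082 cases

Let p₁ = 0.379, p₀ = 0.0495.
PN = (p₁ − p₀)/p₁ = (0.379 − 0.0495) / 0.379 ≈ 0.86939.
Attributable cases ≈ PN × (exposed cases) = 0.86939 × 2395 ≈ 2082.20.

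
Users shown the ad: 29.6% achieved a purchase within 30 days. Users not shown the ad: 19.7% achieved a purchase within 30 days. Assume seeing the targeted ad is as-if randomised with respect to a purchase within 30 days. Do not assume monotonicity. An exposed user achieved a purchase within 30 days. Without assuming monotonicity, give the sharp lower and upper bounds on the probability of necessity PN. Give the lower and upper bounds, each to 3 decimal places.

p₁ = 0.296, p₀ = 0.197.
Under exogeneity alone the bounds on PN are max{0,(p₁−p₀)/p₁} ≤ PN ≤ min{1,(1−p₀)/p₁}.
  lower = (p₁ − p₀)/p₁ = 0.099 / 0.296 ≈ 0.3345
  upper = min{1, (1 − p₀)/p₁} = 0.803 / 0.296 ≈ 2.7128 → capped at 1

0.334 ≤ PN ≤ 1.000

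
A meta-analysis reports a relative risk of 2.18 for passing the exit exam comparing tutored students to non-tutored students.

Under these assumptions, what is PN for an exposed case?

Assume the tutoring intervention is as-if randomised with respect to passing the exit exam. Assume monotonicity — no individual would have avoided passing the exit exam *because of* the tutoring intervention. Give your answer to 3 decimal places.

PN ≈ 0.541

Under exogeneity and monotonicity, PN = (RR − 1) / RR = 1 − 1/RR.
PN = (2.18 − 1) / 2.18 = 1.18 / 2.18 ≈ 0.5413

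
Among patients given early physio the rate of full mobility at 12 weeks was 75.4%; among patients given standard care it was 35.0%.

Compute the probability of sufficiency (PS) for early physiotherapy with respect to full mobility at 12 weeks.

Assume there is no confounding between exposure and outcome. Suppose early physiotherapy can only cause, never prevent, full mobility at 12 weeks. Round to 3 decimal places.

PS ≈ 0.622

p₁ = 0.754, p₀ = 0.35.
Under exogeneity and monotonicity, PS = (p₁ − p₀) / (1 − p₀).
PS = (0.754 − 0.35) / (1 − 0.35) = 0.404 / 0.65 ≈ 0.6215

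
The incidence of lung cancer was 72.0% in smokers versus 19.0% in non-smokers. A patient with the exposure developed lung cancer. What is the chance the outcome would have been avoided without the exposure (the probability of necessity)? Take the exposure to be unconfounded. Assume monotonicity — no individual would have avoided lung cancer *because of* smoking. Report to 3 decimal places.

PN ≈ 0.736

p₁ = 0.72, p₀ = 0.19.
Under exogeneity and monotonicity, PN = (p₁ − p₀) / p₁.
PN = (0.72 − 0.19) / 0.72 = 0.53 / 0.72 ≈ 0.7361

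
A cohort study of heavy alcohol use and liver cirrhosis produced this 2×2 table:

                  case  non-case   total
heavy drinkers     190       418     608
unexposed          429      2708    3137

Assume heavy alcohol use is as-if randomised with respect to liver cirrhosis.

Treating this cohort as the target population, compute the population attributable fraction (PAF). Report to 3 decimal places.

PAF ≈ 0.173

p₁ = P(outcome | exposed) = 190/608 = 0.3125
p₀ = P(outcome | unexposed) = 429/3137 = 0.13675
Exposure prevalence π = 608/3745 = 0.16235; overall risk P(Y=1) = 0.16529.
Under exogeneity, PAF = [P(Y=1) − p₀]/P(Y=1).
PAF = (0.16529 − 0.13675) / 0.16529 ≈ 0.1726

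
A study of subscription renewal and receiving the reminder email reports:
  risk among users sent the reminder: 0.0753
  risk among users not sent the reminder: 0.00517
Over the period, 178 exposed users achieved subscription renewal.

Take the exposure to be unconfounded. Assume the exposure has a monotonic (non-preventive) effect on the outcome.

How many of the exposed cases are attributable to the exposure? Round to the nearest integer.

Let p₁ = 0.0753, p₀ = 0.00517.
PN = (p₁ − p₀)/p₁ = (0.0753 − 0.00517) / 0.0753 ≈ 0.93134.
Attributable cases ≈ PN × (exposed cases) = 0.93134 × 178 ≈ 165.78.

about 166 cases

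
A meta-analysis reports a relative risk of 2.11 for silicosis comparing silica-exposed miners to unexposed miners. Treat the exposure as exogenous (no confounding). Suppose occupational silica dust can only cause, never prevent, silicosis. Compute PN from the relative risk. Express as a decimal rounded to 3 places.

Under exogeneity and monotonicity, PN = (RR − 1) / RR = 1 − 1/RR.
PN = (2.11 − 1) / 2.11 = 1.11 / 2.11 ≈ 0.5261

PN ≈ 0.526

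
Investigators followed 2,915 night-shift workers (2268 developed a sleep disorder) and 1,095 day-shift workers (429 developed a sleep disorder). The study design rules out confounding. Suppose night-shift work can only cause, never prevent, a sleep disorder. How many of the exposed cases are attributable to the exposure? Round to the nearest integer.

p₁ = P(outcome | exposed) = 2268/2915 = 0.77804
p₀ = P(outcome | unexposed) = 429/1095 = 0.39178
PN = (p₁ − p₀)/p₁ = (0.77804 − 0.39178) / 0.77804 ≈ 0.49645.
Attributable cases ≈ PN × (exposed cases) = 0.49645 × 2268 ≈ 1125.96.

about 1126 cases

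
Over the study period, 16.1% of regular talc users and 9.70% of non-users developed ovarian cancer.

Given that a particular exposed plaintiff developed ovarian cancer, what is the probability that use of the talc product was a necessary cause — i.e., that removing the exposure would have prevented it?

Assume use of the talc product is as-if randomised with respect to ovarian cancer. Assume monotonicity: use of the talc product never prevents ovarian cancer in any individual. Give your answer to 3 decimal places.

PN ≈ 0.398

p₁ = 0.161, p₀ = 0.097.
Under exogeneity and monotonicity, PN = (p₁ − p₀) / p₁.
PN = (0.161 − 0.097) / 0.161 = 0.064 / 0.161 ≈ 0.3975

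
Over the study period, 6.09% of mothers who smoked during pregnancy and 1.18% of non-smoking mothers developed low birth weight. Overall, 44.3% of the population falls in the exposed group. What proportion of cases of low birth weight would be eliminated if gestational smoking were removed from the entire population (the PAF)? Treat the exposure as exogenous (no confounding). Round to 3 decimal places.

PAF ≈ 0.648

p₁ = 0.0609, p₀ = 0.0118.
Overall risk P(Y=1) = π·p₁ + (1−π)·p₀ = 0.443×0.0609 + 0.557×0.0118 = 0.033551.
Under exogeneity, PAF = [P(Y=1) − p₀] / P(Y=1).
PAF = (0.033551 − 0.0118) / 0.033551 ≈ 0.6483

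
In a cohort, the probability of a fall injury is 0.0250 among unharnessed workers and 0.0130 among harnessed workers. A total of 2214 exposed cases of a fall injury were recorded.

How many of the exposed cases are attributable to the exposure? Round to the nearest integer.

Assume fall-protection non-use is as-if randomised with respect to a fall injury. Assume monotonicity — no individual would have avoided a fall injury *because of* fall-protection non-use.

about 1063 cases

Let p₁ = 0.025, p₀ = 0.013.
PN = (p₁ − p₀)/p₁ = (0.025 − 0.013) / 0.025 ≈ 0.48000.
Attributable cases ≈ PN × (exposed cases) = 0.48000 × 2214 ≈ 1062.72.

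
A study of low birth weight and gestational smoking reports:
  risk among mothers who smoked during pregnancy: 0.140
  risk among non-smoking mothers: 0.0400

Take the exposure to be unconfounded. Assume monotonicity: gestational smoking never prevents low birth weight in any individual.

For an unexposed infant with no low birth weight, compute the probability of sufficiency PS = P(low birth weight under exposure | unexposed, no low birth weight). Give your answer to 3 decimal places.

PS ≈ 0.104

Let p₁ = 0.14, p₀ = 0.04.
Under exogeneity and monotonicity, PS = (p₁ − p₀) / (1 − p₀).
PS = (0.14 − 0.04) / (1 − 0.04) = 0.1 / 0.96 ≈ 0.1042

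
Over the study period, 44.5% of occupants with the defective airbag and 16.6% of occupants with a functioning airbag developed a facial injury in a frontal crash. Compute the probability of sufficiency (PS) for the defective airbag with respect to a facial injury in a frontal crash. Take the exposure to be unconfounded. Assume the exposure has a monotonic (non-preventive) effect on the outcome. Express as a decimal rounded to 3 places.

p₁ = 0.445, p₀ = 0.166.
Under exogeneity and monotonicity, PS = (p₁ − p₀) / (1 − p₀).
PS = (0.445 − 0.166) / (1 − 0.166) = 0.279 / 0.834 ≈ 0.3345

PS ≈ 0.335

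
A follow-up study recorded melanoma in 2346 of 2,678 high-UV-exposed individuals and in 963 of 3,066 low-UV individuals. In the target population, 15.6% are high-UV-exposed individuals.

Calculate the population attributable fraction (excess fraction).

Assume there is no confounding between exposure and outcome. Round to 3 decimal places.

p₁ = P(outcome | exposed) = 2346/2678 = 0.87603
p₀ = P(outcome | unexposed) = 963/3066 = 0.31409
Overall risk P(Y=1) = π·p₁ + (1−π)·p₀ = 0.156×0.87603 + 0.844×0.31409 = 0.40175.
Under exogeneity, PAF = [P(Y=1) − p₀] / P(Y=1).
PAF = (0.40175 − 0.31409) / 0.40175 ≈ 0.2182

PAF ≈ 0.218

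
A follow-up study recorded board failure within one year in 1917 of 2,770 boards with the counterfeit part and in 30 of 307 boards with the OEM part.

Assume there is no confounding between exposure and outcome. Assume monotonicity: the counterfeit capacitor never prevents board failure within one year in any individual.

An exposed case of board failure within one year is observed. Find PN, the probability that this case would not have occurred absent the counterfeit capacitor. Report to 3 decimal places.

p₁ = P(outcome | exposed) = 1917/2770 = 0.69206
p₀ = P(outcome | unexposed) = 30/307 = 0.09772
Under exogeneity and monotonicity, PN = (p₁ − p₀) / p₁.
PN = (0.69206 − 0.09772) / 0.69206 = 0.59434 / 0.69206 ≈ 0.8588

PN ≈ 0.859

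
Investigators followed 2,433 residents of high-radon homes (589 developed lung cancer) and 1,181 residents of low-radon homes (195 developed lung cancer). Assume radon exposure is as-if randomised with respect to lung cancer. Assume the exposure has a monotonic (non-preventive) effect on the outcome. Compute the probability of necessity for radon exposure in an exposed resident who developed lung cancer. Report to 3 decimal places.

p₁ = P(outcome | exposed) = 589/2433 = 0.24209
p₀ = P(outcome | unexposed) = 195/1181 = 0.16511
Under exogeneity and monotonicity, PN = (p₁ − p₀) / p₁.
PN = (0.24209 − 0.16511) / 0.24209 = 0.076974 / 0.24209 ≈ 0.3180

PN ≈ 0.318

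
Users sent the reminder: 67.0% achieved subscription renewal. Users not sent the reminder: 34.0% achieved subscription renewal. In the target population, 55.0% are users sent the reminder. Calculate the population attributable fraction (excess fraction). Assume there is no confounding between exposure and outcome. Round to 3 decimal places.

p₁ = 0.67, p₀ = 0.34.
Overall risk P(Y=1) = π·p₁ + (1−π)·p₀ = 0.55×0.67 + 0.45×0.34 = 0.5215.
Under exogeneity, PAF = [P(Y=1) − p₀] / P(Y=1).
PAF = (0.5215 − 0.34) / 0.5215 ≈ 0.3480

PAF ≈ 0.348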